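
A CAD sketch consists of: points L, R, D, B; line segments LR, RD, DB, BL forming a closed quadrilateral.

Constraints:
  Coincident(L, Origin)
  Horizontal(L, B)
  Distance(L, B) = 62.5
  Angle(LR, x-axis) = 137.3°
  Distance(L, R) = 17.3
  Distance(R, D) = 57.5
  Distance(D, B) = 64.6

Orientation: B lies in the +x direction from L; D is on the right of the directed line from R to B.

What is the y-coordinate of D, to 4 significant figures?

-40.21

Checks: |LB| = 62.50 ✓; |LR| = 17.30 ✓; |RD| = 57.50 ✓; |DB| = 64.60 ✓.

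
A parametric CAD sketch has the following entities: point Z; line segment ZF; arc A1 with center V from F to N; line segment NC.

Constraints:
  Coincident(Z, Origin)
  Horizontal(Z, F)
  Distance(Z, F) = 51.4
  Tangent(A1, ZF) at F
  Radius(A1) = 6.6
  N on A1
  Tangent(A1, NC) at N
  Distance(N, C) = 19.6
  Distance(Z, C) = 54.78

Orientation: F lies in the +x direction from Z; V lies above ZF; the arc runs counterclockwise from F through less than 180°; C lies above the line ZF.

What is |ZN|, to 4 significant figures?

58.01

Checks: Z = (0.00, 0.00) ✓; |VN| = 6.600 ✓; ∠(VN, NC) = 90.00° ✓; |NC| = 19.60 ✓; |ZC| = 54.78 ✓.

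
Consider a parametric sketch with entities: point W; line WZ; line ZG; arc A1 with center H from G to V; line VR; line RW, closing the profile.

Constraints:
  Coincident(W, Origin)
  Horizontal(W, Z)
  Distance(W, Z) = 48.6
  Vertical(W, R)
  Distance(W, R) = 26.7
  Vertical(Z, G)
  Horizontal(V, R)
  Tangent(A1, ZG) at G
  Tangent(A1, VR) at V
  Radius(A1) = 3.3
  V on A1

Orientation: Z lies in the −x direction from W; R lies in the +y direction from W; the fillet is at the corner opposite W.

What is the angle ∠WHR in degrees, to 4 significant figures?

31.49°

WR is vertical with |WR| = 26.7 and R on the +y side, so R = (0.000, 26.70). The virtual corner opposite W is at (-48.60, 26.70). Since A1 is tangent to ZG there, HG ⟂ ZG and tangency of A1 to VR means the radius HV is perpendicular to VR, with radius 3.3, so the center H sits 3.3 in from both sides at H = (-45.30, 23.40). Then cos ∠WHR = HW·HR / (|HW||HR|), giving 31.49°.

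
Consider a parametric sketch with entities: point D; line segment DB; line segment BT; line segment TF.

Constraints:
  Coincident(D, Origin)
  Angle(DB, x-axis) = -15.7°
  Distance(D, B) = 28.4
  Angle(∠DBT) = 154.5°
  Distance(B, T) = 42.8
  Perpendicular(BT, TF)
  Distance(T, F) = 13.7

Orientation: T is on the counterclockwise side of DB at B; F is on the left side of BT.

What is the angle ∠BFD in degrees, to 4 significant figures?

16.52°

∠DBT = 154.5°, so BT runs at -15.7° + (180° − 154.5°) = 9.800° from the x-axis; with |BT| = 42.8, T = B + 42.8·(cos 9.800°, sin 9.800°) = (69.52, -0.4001). BT is perpendicular to TF; with |TF| = 13.7 on the left of BT, F = T + 13.7·(-0.1702, 0.9854) = (67.18, 13.10). Then cos ∠BFD = FB·FD / (|FB||FD|), giving 16.52°.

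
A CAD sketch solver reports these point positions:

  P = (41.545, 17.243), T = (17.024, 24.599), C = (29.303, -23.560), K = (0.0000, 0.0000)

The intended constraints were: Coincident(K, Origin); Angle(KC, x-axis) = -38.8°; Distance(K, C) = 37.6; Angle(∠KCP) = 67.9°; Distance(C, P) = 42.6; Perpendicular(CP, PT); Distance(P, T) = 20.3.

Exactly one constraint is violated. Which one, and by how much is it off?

Distance(P, T) = 20.3 — off by 5.30.

K = (0.00, 0.00) ✓; KC at -38.80° ✓; |KC| = 37.60 ✓; ∠KCP = 67.90° ✓; |CP| = 42.60 ✓; ∠(CP, PT) = 90.00° ✓; |PT| = 25.60 ✗.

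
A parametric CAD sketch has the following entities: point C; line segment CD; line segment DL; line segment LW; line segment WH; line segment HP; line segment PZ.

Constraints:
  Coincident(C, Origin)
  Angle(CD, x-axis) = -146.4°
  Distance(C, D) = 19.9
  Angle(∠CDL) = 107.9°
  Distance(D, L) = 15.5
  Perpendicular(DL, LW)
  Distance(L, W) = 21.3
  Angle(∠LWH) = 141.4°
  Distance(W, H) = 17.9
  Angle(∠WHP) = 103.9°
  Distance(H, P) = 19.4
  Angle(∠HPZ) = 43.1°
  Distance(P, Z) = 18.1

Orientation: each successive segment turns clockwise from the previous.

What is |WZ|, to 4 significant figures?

11.62

C is at the origin; CD runs at -146.4° with length 19.9, so D = (-16.58, -11.01). ∠CDL = 107.9° gives DL at 141.5° from the x-axis; with |DL| = 15.5, L = (-28.71, -1.364). DL is perpendicular to LW, so LW runs at 51.50°; with |LW| = 21.3, W = (-15.45, 15.31). ∠LWH = 141.4° gives WH at 12.90° from the x-axis; with |WH| = 17.9, H = (2.002, 19.30). ∠WHP = 103.9° gives HP at -63.20° from the x-axis; with |HP| = 19.4, P = (10.75, 1.986). ∠HPZ = 43.1° gives PZ at 159.9° from the x-axis; with |PZ| = 18.1, Z = (-6.248, 8.206). Then |WZ| = |Z − W| = 11.62.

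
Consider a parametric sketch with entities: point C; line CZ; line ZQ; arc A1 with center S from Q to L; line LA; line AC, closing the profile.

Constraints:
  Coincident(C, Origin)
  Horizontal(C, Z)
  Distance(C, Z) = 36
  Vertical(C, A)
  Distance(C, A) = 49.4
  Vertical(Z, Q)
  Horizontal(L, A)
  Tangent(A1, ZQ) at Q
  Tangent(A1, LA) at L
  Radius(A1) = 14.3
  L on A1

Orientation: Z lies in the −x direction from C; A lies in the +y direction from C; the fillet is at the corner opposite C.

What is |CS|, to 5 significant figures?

41.266

C is at the origin; CZ is horizontal with |CZ| = 36.0 and Z on the −x side, so Z = (-36.000, 0.0000). CA is vertical with |CA| = 49.4 and A on the +y side, so A = (0.0000, 49.400). The virtual corner opposite C is at (-36.000, 49.400). A1 meets ZQ tangentially, so SQ is at right angles to ZQ and tangency of A1 to LA means the radius SL is perpendicular to LA, with radius 14.3, so the center S sits 14.3 in from both sides at S = (-21.700, 35.100). Then |CS| = |S − C| = 41.266.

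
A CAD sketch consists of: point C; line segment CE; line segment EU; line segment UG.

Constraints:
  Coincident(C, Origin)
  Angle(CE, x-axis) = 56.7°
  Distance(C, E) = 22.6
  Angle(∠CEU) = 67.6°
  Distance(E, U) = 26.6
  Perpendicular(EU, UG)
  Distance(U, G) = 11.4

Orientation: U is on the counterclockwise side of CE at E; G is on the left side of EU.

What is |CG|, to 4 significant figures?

20.34

∠CEU = 67.6°, so EU runs at 56.7° + (180° − 67.6°) = 169.1° from the x-axis; with |EU| = 26.6, U = E + 26.6·(cos 169.1°, sin 169.1°) = (-13.71, 23.92). EU ⟂ UG; with |UG| = 11.4 on the left of EU, G = U + 11.4·(-0.1891, -0.9820) = (-15.87, 12.72). Then |CG| = |G − C| = 20.34.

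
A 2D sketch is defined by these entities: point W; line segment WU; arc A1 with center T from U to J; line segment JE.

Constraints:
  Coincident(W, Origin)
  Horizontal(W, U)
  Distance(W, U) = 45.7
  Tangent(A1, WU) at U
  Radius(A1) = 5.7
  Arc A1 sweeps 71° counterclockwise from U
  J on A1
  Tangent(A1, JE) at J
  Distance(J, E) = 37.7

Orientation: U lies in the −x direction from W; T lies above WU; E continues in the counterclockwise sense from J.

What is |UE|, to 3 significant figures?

43.3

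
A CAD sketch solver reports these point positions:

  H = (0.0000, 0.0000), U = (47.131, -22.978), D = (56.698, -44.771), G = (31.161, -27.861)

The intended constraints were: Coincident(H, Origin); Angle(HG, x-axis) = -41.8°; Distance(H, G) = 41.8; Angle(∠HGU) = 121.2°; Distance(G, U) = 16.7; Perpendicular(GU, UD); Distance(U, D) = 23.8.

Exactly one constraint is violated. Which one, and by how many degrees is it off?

Perpendicular(GU, UD) — off by 6.70°.

H = (0.00, 0.00) ✓; HG at -41.80° ✓; |HG| = 41.80 ✓; ∠HGU = 121.2° ✓; |GU| = 16.70 ✓; ∠(GU, UD) = 83.30° ✗; |UD| = 23.80 ✓.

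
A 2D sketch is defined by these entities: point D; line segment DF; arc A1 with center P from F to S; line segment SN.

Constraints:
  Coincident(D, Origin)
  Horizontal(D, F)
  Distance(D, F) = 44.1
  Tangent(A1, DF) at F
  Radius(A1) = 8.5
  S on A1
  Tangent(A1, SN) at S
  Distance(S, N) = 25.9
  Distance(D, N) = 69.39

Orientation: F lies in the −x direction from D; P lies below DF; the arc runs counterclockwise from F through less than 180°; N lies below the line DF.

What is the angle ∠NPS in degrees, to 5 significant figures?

71.831°

D is at the origin; D and F share the same y with |DF| = 44.1 and F on the −x side, so F = (-44.100, 0.0000). The tangent condition forces PF to be normal to DF, so P = F + (0, -8.5) = (-44.100, -8.5000). Since PS ⟂ SN (tangency), |PN| = √(8.5² + 25.9²) = 27.259 regardless of where S sits on A1. So N lies on both circle(D, 69.39) and circle(P, 27.259); the below-DF intersection is N = (-63.758, -27.385). S is the foot of the tangent from N: S = (-51.606, -4.5121).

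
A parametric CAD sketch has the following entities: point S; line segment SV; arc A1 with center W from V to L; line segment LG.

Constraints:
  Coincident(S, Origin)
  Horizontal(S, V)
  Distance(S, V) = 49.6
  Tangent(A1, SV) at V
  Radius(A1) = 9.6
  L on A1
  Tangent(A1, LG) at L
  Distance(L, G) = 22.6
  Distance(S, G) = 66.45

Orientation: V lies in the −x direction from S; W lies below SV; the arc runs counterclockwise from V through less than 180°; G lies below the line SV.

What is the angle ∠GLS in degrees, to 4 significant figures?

96.32°

Checks: |WL| = 9.600 ✓; ∠(WL, LG) = 90.00° ✓; |LG| = 22.60 ✓; |SG| = 66.45 ✓.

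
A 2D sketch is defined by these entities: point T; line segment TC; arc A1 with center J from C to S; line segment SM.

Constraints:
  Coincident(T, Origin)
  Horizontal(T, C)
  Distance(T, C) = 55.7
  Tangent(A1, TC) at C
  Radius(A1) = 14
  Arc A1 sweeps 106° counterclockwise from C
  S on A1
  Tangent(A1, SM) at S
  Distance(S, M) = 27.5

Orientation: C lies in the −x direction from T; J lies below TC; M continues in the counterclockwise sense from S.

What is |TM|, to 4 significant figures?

75.85

T is at the origin; TC is horizontal with |TC| = 55.7 and C on the −x side, so C = (-55.70, 0.000). A1 meets TC tangentially, so JC is at right angles to TC, so J = C + (0, -14) = (-55.70, -14.00). On A1, C sits at bearing 90° from J; a 106° counterclockwise sweep puts S at bearing 196°, so S = J + 14.0·(cos 196°, sin 196°) = (-69.16, -17.86). Since A1 is tangent to SM there, JS ⟂ SM, so SM runs along (−sin 196°, cos 196°); with |SM| = 27.5, M = (-61.58, -44.29). Then |TM| = |M − T| = 75.85.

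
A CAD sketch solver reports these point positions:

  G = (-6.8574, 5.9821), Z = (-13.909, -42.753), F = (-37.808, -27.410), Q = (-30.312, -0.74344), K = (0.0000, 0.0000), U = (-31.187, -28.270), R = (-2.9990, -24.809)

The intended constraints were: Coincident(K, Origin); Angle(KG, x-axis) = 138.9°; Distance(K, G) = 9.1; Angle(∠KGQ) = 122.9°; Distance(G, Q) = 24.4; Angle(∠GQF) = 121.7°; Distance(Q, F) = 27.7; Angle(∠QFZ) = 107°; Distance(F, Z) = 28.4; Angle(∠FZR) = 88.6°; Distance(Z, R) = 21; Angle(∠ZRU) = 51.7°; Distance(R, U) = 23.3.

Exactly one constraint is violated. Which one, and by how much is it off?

Distance(R, U) = 23.3 — off by 5.10.

K = (0.00, 0.00) ✓; KG at 138.9° ✓; |KG| = 9.100 ✓; ∠KGQ = 122.9° ✓; |GQ| = 24.40 ✓; ∠GQF = 121.7° ✓; |QF| = 27.70 ✓; ∠QFZ = 107.0° ✓; |FZ| = 28.40 ✓; ∠FZR = 88.60° ✓; |ZR| = 21.00 ✓; ∠ZRU = 51.70° ✓; |RU| = 28.40 ✗.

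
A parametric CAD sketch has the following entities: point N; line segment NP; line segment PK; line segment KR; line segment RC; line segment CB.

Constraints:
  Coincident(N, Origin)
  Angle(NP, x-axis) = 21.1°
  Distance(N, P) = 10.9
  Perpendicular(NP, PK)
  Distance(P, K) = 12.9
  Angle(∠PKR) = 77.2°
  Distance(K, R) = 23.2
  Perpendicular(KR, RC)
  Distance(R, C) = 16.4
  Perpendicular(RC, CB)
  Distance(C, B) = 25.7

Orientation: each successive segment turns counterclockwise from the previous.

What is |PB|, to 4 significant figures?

6.581

N is at the origin; NP runs at 21.1° with length 10.9, so P = (10.17, 3.924). NP ⟂ PK, so PK runs at 111.1°; with |PK| = 12.9, K = (5.525, 15.96). ∠PKR = 77.2° gives KR at -146.1° from the x-axis; with |KR| = 23.2, R = (-13.73, 3.019). KR is perpendicular to RC, so RC runs at -56.10°; with |RC| = 16.4, C = (-4.584, -10.59). RC is perpendicular to CB, so CB runs at 33.90°; with |CB| = 25.7, B = (16.75, 3.741). Then |PB| = |B − P| = 6.581.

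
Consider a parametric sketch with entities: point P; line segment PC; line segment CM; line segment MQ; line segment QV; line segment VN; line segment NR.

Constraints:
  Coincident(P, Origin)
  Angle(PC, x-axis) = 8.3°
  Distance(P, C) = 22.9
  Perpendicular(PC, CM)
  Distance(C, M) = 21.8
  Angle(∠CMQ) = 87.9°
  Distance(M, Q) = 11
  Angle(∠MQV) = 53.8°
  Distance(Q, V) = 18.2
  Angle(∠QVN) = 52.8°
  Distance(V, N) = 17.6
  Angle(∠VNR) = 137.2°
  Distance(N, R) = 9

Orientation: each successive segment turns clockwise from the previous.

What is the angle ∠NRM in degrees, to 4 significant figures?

30.68°

∠QVN = 52.8° gives VN at -67.20° from the x-axis; with |VN| = 17.6, N = (30.79, -19.92). ∠VNR = 137.2° gives NR at -110.0° from the x-axis; with |NR| = 9.0, R = (27.71, -28.37). Then cos ∠NRM = RN·RM / (|RN||RM|), giving 30.68°.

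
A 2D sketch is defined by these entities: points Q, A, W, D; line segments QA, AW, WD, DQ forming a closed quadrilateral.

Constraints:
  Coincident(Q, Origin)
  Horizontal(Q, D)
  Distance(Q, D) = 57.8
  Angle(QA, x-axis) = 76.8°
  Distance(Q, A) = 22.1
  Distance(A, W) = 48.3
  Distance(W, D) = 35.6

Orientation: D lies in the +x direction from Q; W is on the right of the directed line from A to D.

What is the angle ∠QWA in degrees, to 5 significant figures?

25.028°

Checks: |AW| = 48.30 ✓; |WD| = 35.60 ✓.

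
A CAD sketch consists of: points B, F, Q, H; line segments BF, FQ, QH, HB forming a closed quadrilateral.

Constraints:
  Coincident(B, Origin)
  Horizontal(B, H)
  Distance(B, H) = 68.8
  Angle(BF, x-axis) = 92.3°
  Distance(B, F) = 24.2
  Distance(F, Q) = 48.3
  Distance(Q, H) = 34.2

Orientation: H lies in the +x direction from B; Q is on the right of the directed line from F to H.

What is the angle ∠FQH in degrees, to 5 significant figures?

126.18°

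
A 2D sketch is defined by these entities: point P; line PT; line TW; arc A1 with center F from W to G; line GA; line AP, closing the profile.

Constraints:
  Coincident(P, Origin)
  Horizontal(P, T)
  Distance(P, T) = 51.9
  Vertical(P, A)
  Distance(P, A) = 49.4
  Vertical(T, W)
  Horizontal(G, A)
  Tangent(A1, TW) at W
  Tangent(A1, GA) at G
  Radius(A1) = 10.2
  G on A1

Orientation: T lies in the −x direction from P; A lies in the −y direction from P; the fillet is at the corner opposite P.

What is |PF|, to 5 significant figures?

57.232

P is at the origin; PT is horizontal with |PT| = 51.9 and T on the −x side, so T = (-51.900, 0.0000). PA is vertical with |PA| = 49.4 and A on the −y side, so A = (0.0000, -49.400). The virtual corner opposite P is at (-51.900, -49.400). Tangency of A1 to TW means the radius FW is perpendicular to TW and tangency of A1 to GA means the radius FG is perpendicular to GA, with radius 10.2, so the center F sits 10.2 in from both sides at F = (-41.700, -39.200). Then |PF| = |F − P| = 57.232.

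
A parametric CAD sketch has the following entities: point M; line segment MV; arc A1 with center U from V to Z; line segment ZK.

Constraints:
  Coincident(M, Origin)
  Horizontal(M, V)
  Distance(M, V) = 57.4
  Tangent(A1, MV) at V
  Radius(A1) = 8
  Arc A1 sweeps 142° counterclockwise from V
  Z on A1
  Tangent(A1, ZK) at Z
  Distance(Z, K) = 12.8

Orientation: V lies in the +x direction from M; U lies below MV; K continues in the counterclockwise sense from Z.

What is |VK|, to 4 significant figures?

22.78

M is at the origin; M and V share the same y with |MV| = 57.4 and V on the +x side, so V = (57.40, 0.000). Since A1 is tangent to MV there, UV ⟂ MV, so U = V + (0, -8) = (57.40, -8.000). On A1, V sits at bearing 90° from U; a 142° counterclockwise sweep puts Z at bearing 232°, so Z = U + 8.0·(cos 232°, sin 232°) = (52.47, -14.30). Tangency of A1 to ZK means the radius UZ is perpendicular to ZK, so ZK runs along (−sin 232°, cos 232°); with |ZK| = 12.8, K = (62.56, -22.18). Then |VK| = |K − V| = 22.78.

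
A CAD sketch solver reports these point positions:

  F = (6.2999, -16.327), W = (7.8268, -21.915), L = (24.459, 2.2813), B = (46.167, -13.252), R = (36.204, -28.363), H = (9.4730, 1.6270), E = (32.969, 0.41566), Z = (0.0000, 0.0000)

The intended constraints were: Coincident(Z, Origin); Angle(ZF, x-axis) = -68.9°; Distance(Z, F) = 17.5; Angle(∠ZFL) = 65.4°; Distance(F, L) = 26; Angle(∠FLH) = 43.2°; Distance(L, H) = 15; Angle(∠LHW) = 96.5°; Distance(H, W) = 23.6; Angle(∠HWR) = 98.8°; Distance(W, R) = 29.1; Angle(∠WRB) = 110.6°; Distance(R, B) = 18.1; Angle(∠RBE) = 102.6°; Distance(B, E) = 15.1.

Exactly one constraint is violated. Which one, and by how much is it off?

Distance(B, E) = 15.1 — off by 3.90.

Z = (0.00, 0.00) ✓; ZF at -68.90° ✓; |ZF| = 17.50 ✓; ∠ZFL = 65.40° ✓; |FL| = 26.00 ✓; ∠FLH = 43.20° ✓; |LH| = 15.00 ✓; ∠LHW = 96.50° ✓; |HW| = 23.60 ✓; ∠HWR = 98.80° ✓; |WR| = 29.10 ✓; ∠WRB = 110.6° ✓; |RB| = 18.10 ✓; ∠RBE = 102.6° ✓; |BE| = 19.00 ✗.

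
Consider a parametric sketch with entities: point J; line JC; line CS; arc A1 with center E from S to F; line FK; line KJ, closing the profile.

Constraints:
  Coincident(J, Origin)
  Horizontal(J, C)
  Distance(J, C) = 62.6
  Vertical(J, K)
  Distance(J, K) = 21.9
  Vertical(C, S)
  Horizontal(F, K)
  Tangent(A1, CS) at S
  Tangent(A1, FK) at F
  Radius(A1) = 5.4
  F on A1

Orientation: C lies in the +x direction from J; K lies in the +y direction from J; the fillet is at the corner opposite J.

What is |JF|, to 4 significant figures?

61.25

J is at the origin; J and C share the same y with |JC| = 62.6 and C on the +x side, so C = (62.60, 0.000). JK is vertical with |JK| = 21.9 and K on the +y side, so K = (0.000, 21.90). The virtual corner opposite J is at (62.60, 21.90). Since A1 is tangent to CS there, ES ⟂ CS and A1 meets FK tangentially, so EF is at right angles to FK, with radius 5.4, so the center E sits 5.4 in from both sides at E = (57.20, 16.50). That places the tangent points at S = (62.60, 16.50) on CS and F = (57.20, 21.90) on FK. Then |JF| = |F − J| = 61.25.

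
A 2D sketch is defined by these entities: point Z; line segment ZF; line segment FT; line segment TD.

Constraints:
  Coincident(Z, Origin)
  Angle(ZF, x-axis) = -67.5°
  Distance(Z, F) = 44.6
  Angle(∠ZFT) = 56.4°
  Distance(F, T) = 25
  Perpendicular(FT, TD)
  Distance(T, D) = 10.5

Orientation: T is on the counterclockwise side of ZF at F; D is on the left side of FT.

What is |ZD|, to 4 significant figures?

26.65

Z is at the origin; ZF runs at -67.5° with length 44.6, so F = 44.6·(cos -67.5°, sin -67.5°) = (17.07, -41.21). ∠ZFT = 56.4°, so FT runs at -67.5° + (180° − 56.4°) = 56.10° from the x-axis; with |FT| = 25.0, T = F + 25.0·(cos 56.10°, sin 56.10°) = (31.01, -20.45). The perpendicularity gives TD at right angles to FT; with |TD| = 10.5 on the left of FT, D = T + 10.5·(-0.8300, 0.5577) = (22.30, -14.60). Then |ZD| = |D − Z| = 26.65.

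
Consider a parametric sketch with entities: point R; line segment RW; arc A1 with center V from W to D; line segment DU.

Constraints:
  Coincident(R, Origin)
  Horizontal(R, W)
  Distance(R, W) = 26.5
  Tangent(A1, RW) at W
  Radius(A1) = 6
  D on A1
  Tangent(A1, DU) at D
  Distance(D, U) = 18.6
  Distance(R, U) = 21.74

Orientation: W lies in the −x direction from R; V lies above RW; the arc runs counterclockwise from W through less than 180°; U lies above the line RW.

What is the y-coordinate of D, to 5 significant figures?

2.7806

R is at the origin; R and W share the same y with |RW| = 26.5 and W on the −x side, so W = (-26.500, 0.0000). Since A1 is tangent to RW there, VW ⟂ RW, so V = W + (0, 6) = (-26.500, 6.0000). Since VD ⟂ DU (tangency), |VU| = √(6.0² + 18.6²) = 19.544 regardless of where D sits on A1. So U lies on both circle(R, 21.74) and circle(V, 19.544); the above-RW intersection is U = (-11.457, 18.476). D is the foot of the tangent from U: D = (-21.437, 2.7806).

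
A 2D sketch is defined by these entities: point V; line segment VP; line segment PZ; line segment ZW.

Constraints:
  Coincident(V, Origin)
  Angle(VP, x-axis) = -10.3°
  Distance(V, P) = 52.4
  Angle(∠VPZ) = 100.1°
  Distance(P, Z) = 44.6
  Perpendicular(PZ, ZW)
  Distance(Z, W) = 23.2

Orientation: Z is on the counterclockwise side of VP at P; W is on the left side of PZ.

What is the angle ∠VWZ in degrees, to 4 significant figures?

117.8°

V is at the origin; VP runs at -10.3° with length 52.4, so P = 52.4·(cos -10.3°, sin -10.3°) = (51.56, -9.369). ∠VPZ = 100.1°, so PZ runs at -10.3° + (180° − 100.1°) = 69.60° from the x-axis; with |PZ| = 44.6, Z = P + 44.6·(cos 69.60°, sin 69.60°) = (67.10, 32.43). The perpendicularity gives ZW at right angles to PZ; with |ZW| = 23.2 on the left of PZ, W = Z + 23.2·(-0.9373, 0.3486) = (45.36, 40.52). Then cos ∠VWZ = WV·WZ / (|WV||WZ|), giving 117.8°.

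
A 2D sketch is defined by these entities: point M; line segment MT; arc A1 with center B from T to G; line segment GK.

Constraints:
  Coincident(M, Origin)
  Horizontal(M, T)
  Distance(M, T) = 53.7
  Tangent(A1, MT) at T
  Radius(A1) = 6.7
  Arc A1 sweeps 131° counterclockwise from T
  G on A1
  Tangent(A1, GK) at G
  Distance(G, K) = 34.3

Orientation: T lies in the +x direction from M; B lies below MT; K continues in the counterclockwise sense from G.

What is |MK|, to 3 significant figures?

80.2

On A1, T sits at bearing 90° from B; a 131° counterclockwise sweep puts G at bearing 221°, so G = B + 6.7·(cos 221°, sin 221°) = (48.6, -11.1). Since A1 is tangent to GK there, BG ⟂ GK, so GK runs along (−sin 221°, cos 221°); with |GK| = 34.3, K = (71.1, -37.0). Then |MK| = |K − M| = 80.2.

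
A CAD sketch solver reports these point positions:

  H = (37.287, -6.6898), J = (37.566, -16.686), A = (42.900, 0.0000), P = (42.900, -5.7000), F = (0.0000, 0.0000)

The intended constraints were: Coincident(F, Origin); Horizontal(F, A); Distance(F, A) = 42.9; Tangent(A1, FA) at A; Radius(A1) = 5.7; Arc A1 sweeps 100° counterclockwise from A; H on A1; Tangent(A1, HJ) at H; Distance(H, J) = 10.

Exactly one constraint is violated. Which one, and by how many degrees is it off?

Tangent(A1, HJ) at H — off by 8.40°.

F = (0.00, 0.00) ✓; F.y = 0.00, A.y = 0.00 ✓; |FA| = 42.90 ✓; ∠(PA, AF) = 90.00° ✓; |PA| = 5.700 ✓; bearing(P→H) − bearing(P→A) = 100.0° ✓; |PH| = 5.700 ✓; ∠(PH, HJ) = 98.40° ✗; |HJ| = 10.00 ✓.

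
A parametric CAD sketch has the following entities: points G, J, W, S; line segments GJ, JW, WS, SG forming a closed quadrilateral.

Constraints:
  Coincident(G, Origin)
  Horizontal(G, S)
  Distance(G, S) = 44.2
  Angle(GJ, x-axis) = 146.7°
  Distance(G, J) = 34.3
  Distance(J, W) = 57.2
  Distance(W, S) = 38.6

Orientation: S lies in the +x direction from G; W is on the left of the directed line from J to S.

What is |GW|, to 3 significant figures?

43.3

G is at the origin; G and S share the same y with |GS| = 44.2 and S in +x, so S = (44.2, 0). GJ runs at 146.7° with |GJ| = 34.3, so J = (-28.7, 18.8). W is determined by |JW| = 57.2 and |WS| = 38.6 together: it lies at the intersection of circle(J, 57.2) and circle(S, 38.6). With |JS| = 75.3, the foot of the radical line on JS is 49.5 from J and the perpendicular offset is √(57.2² − 49.5²) = 28.7. Taking the left-of-JS solution: W = (26.4, 34.3).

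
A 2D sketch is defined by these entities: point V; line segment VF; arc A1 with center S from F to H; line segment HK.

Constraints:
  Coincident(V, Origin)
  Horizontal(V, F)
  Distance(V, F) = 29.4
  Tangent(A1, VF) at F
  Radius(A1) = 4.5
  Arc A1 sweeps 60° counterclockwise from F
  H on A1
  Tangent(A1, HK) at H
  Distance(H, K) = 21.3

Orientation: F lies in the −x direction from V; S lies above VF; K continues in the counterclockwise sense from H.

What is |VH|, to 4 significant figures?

25.60

V is at the origin; VF is horizontal with |VF| = 29.4 and F on the −x side, so F = (-29.40, 0.000). The tangent condition forces SF to be normal to VF, so S = F + (0, 4.5) = (-29.40, 4.500). On A1, F sits at bearing -90° from S; a 60° counterclockwise sweep puts H at bearing -30°, so H = S + 4.5·(cos -30°, sin -30°) = (-25.50, 2.250). Then |VH| = |H − V| = 25.60.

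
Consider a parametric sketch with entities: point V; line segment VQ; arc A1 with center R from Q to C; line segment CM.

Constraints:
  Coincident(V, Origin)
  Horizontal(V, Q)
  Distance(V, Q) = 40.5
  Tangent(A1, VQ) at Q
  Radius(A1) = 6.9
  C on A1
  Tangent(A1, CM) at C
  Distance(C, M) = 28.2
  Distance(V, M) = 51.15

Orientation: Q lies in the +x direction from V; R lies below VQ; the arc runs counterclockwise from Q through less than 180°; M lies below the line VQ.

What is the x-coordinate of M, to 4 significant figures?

36.65

Checks: V = (0.00, 0.00) ✓; |RC| = 6.900 ✓; ∠(RC, CM) = 90.00° ✓; |CM| = 28.20 ✓; |VM| = 51.15 ✓.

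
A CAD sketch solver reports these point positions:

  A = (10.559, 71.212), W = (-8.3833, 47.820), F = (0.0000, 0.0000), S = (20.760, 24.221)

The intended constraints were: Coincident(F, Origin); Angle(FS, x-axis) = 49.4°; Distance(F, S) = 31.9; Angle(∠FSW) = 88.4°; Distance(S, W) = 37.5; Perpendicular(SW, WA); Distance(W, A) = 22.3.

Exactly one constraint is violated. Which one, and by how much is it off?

Distance(W, A) = 22.3 — off by 7.80.

F = (0.00, 0.00) ✓; FS at 49.40° ✓; |FS| = 31.90 ✓; ∠FSW = 88.40° ✓; |SW| = 37.50 ✓; ∠(SW, WA) = 90.00° ✓; |WA| = 30.10 ✗.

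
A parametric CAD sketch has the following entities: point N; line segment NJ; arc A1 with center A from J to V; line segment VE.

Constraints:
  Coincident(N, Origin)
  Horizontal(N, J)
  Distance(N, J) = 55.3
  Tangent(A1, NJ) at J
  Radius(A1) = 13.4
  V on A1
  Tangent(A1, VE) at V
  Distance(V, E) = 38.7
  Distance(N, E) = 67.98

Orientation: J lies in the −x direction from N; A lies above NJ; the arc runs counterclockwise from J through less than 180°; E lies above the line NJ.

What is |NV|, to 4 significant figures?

44.13

N is at the origin; NJ is horizontal with |NJ| = 55.3 and J on the −x side, so J = (-55.30, 0.000). A1 meets NJ tangentially, so AJ is at right angles to NJ, so A = J + (0, 13.4) = (-55.30, 13.40). Since AV ⟂ VE (tangency), |AE| = √(13.4² + 38.7²) = 40.95 regardless of where V sits on A1. So E lies on both circle(N, 67.98) and circle(A, 40.95); the above-NJ intersection is E = (-43.17, 52.52). V is the foot of the tangent from E: V = (-41.91, 13.84).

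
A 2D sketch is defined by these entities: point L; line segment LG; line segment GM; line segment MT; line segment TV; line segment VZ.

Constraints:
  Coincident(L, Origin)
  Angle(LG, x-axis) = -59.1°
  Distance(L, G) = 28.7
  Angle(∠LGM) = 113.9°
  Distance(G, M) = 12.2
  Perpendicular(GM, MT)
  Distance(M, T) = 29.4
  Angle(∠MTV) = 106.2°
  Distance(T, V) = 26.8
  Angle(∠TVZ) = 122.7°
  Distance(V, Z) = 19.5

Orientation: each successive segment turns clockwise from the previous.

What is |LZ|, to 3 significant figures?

16.7

∠MTV = 106.2° gives TV at 71.0° from the x-axis; with |TV| = 26.8, V = (-7.59, 7.69). ∠TVZ = 122.7° gives VZ at 13.7° from the x-axis; with |VZ| = 19.5, Z = (11.4, 12.3). Then |LZ| = |Z − L| = 16.7.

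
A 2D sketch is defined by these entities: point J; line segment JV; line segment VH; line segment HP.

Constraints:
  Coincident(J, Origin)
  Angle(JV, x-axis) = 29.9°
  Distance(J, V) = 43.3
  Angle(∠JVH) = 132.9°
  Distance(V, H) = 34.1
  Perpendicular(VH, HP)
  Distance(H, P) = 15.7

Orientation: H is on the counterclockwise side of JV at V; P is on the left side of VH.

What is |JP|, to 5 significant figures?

65.562

J is at the origin; JV runs at 29.9° with length 43.3, so V = 43.3·(cos 29.9°, sin 29.9°) = (37.537, 21.585). ∠JVH = 132.9°, so VH runs at 29.9° + (180° − 132.9°) = 77.000° from the x-axis; with |VH| = 34.1, H = V + 34.1·(cos 77.000°, sin 77.000°) = (45.207, 54.811). The perpendicularity gives HP at right angles to VH; with |HP| = 15.7 on the left of VH, P = H + 15.7·(-0.97437, 0.22495) = (29.910, 58.342). Then |JP| = |P − J| = 65.562.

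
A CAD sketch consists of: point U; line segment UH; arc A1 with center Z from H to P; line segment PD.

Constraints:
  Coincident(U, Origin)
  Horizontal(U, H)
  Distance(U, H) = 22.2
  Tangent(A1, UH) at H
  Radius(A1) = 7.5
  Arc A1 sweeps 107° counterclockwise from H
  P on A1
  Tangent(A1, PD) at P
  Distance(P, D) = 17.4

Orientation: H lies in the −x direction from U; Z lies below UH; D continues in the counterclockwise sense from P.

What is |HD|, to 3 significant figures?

26.4

U is at the origin; UH is horizontal with |UH| = 22.2 and H on the −x side, so H = (-22.2, 0.00). Tangency of A1 to UH means the radius ZH is perpendicular to UH, so Z = H + (0, -7.5) = (-22.2, -7.50). On A1, H sits at bearing 90° from Z; a 107° counterclockwise sweep puts P at bearing 197°, so P = Z + 7.5·(cos 197°, sin 197°) = (-29.4, -9.69). A1 meets PD tangentially, so ZP is at right angles to PD, so PD runs along (−sin 197°, cos 197°); with |PD| = 17.4, D = (-24.3, -26.3). Then |HD| = |D − H| = 26.4.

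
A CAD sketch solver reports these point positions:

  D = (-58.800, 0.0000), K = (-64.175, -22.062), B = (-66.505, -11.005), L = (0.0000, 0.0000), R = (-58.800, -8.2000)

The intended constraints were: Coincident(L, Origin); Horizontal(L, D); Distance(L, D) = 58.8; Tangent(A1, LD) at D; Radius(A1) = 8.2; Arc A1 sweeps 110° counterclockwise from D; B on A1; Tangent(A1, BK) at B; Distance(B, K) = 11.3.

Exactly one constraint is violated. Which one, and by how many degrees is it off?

Tangent(A1, BK) at B — off by 8.10°.

L = (0.00, 0.00) ✓; L.y = 0.00, D.y = 0.00 ✓; |LD| = 58.80 ✓; ∠(RD, DL) = 90.00° ✓; |RD| = 8.200 ✓; bearing(R→B) − bearing(R→D) = 110.0° ✓; |RB| = 8.200 ✓; ∠(RB, BK) = 98.10° ✗; |BK| = 11.30 ✓.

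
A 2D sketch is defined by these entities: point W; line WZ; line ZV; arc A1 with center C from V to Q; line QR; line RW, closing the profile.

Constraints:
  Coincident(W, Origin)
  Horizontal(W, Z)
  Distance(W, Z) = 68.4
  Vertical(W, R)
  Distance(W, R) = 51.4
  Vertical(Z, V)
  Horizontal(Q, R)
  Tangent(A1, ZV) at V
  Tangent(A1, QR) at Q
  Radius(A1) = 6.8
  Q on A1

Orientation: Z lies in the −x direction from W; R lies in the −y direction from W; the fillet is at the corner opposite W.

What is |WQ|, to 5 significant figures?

80.228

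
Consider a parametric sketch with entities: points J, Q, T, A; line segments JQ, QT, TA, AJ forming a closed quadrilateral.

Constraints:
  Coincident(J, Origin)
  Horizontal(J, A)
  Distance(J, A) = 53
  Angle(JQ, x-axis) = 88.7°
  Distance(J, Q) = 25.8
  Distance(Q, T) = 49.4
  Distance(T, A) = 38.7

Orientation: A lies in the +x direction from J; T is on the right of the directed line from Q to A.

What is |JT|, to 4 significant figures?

27.91

J is at the origin; J and A share the same y with |JA| = 53.0 and A in +x, so A = (53.0, 0). JQ runs at 88.7° with |JQ| = 25.8, so Q = (0.5853, 25.79). T is determined by |QT| = 49.4 and |TA| = 38.7 together: it lies at the intersection of circle(Q, 49.4) and circle(A, 38.7). With |QA| = 58.42, the foot of the radical line on QA is 37.28 from Q and the perpendicular offset is √(49.4² − 37.28²) = 32.42. Taking the right-of-QA solution: T = (19.72, -19.75).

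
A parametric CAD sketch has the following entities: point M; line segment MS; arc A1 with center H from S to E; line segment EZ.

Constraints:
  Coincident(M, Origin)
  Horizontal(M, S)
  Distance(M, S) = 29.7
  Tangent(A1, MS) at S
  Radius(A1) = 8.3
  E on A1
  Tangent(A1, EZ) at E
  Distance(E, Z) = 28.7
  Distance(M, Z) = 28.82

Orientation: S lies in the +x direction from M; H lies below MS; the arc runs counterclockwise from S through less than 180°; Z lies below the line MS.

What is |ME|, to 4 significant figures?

23.04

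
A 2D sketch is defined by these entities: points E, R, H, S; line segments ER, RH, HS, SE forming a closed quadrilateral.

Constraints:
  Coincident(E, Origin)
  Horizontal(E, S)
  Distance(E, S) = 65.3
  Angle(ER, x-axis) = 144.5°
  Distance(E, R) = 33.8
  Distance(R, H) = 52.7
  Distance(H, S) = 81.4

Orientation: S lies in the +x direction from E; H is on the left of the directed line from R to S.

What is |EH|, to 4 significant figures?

58.80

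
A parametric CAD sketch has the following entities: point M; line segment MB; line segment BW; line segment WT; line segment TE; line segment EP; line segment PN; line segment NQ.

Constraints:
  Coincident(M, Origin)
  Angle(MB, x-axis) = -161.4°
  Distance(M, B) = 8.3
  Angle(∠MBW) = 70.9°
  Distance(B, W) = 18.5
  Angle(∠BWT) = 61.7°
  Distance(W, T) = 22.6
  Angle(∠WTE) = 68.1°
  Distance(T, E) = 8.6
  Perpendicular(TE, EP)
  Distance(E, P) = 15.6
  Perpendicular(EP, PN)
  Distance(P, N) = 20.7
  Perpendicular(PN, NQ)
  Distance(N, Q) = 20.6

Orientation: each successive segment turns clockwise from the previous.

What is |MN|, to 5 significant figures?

27.281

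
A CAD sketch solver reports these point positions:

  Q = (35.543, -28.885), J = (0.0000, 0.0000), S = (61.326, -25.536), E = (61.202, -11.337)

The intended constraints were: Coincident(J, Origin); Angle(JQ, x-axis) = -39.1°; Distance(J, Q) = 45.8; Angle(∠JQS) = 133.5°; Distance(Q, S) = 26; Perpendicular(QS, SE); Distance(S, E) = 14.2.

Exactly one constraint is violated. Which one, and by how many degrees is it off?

Perpendicular(QS, SE) — off by 6.90°.

J = (0.00, 0.00) ✓; JQ at -39.10° ✓; |JQ| = 45.80 ✓; ∠JQS = 133.5° ✓; |QS| = 26.00 ✓; ∠(QS, SE) = 83.10° ✗; |SE| = 14.20 ✓.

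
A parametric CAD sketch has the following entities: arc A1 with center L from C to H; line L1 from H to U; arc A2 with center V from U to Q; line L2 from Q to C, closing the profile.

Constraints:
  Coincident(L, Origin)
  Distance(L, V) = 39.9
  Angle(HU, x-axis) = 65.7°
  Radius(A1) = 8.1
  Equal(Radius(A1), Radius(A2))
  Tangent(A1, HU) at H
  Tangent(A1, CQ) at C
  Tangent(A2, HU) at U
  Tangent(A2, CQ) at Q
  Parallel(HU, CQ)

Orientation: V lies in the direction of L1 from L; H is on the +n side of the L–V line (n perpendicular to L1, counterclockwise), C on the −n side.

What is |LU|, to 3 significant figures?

40.7

Tangency of A1 to both parallel lines with radius 8.1 puts H and C at L ± 8.1·n: H = (-7.38, 3.33), C = (7.38, -3.33). Equal radii place U and Q the same way about V: U = V + 8.1·n = (9.04, 39.7), Q = V − 8.1·n = (23.8, 33.0). Then |LU| = |U − L| = 40.7.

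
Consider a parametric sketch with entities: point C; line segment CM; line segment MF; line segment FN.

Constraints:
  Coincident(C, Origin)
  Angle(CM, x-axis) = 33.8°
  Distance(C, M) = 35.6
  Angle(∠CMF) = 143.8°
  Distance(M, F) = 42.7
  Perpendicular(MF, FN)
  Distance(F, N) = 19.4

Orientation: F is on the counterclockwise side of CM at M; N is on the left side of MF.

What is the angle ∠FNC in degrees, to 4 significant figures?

91.30°

∠CMF = 143.8°, so MF runs at 33.8° + (180° − 143.8°) = 70.00° from the x-axis; with |MF| = 42.7, F = M + 42.7·(cos 70.00°, sin 70.00°) = (44.19, 59.93). MF is perpendicular to FN; with |FN| = 19.4 on the left of MF, N = F + 19.4·(-0.9397, 0.3420) = (25.96, 66.56). Then cos ∠FNC = NF·NC / (|NF||NC|), giving 91.30°.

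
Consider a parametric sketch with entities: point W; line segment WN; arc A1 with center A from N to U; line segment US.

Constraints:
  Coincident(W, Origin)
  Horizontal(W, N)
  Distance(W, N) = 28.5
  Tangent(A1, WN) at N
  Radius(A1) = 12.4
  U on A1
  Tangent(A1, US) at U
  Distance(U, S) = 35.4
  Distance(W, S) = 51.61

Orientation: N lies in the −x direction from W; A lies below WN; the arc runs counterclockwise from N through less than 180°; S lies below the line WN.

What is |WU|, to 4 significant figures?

43.28

Checks: |AU| = 12.40 ✓; ∠(AU, US) = 90.00° ✓; |US| = 35.40 ✓; |WS| = 51.61 ✓.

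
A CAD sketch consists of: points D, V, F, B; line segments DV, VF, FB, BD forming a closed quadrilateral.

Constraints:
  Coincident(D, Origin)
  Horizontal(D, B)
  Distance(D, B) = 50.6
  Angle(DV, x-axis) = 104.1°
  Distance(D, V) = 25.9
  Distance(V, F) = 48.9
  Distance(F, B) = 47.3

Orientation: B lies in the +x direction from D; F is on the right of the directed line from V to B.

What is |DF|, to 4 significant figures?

23.10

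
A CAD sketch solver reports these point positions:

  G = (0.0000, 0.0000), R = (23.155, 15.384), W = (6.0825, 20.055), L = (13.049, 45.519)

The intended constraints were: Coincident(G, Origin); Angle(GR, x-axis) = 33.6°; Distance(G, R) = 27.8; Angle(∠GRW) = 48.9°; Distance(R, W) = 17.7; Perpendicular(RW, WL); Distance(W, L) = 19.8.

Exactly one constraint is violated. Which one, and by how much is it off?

Distance(W, L) = 19.8 — off by 6.60.

G = (0.00, 0.00) ✓; GR at 33.60° ✓; |GR| = 27.80 ✓; ∠GRW = 48.90° ✓; |RW| = 17.70 ✓; ∠(RW, WL) = 90.00° ✓; |WL| = 26.40 ✗.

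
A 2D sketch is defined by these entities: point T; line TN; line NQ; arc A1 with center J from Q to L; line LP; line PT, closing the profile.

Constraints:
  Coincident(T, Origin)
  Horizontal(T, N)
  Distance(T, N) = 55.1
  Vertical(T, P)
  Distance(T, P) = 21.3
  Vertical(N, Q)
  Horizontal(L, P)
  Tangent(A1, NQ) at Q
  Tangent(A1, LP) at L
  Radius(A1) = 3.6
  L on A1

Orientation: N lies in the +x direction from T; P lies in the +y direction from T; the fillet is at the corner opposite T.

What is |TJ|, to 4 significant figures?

54.46

T is at the origin; T and N share the same y with |TN| = 55.1 and N on the +x side, so N = (55.10, 0.000). T and P share the same x with |TP| = 21.3 and P on the +y side, so P = (0.000, 21.30). The virtual corner opposite T is at (55.10, 21.30). A1 meets NQ tangentially, so JQ is at right angles to NQ and tangency of A1 to LP means the radius JL is perpendicular to LP, with radius 3.6, so the center J sits 3.6 in from both sides at J = (51.50, 17.70). Then |TJ| = |J − T| = 54.46.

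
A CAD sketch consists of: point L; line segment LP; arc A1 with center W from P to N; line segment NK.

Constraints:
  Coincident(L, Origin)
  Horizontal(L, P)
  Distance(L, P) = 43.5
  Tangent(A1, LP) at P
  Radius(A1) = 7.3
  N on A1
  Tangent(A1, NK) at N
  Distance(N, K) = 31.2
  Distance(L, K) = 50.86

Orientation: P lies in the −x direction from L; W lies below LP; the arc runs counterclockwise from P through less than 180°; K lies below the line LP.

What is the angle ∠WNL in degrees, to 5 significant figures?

18.066°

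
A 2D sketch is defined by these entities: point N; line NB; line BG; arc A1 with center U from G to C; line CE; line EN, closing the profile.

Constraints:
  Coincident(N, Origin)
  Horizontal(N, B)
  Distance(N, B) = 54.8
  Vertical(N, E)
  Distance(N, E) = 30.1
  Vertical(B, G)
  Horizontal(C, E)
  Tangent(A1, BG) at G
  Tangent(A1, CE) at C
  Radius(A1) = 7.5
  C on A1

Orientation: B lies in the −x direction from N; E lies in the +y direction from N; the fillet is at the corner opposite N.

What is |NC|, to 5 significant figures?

56.065

N is at the origin; N and B share the same y with |NB| = 54.8 and B on the −x side, so B = (-54.800, 0.0000). N and E share the same x with |NE| = 30.1 and E on the +y side, so E = (0.0000, 30.100). The virtual corner opposite N is at (-54.800, 30.100). Since A1 is tangent to BG there, UG ⟂ BG and the tangent condition forces UC to be normal to CE, with radius 7.5, so the center U sits 7.5 in from both sides at U = (-47.300, 22.600). That places the tangent points at G = (-54.800, 22.600) on BG and C = (-47.300, 30.100) on CE. Then |NC| = |C − N| = 56.065.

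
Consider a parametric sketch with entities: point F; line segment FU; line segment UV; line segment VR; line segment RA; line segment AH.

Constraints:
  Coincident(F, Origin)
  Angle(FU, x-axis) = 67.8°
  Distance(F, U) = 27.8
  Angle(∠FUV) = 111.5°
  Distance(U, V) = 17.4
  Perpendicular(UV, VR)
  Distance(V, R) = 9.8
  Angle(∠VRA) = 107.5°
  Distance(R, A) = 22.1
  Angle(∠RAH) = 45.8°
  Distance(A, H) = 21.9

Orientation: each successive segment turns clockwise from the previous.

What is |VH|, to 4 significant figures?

11.66

F is at the origin; FU runs at 67.8° with length 27.8, so U = (10.50, 25.74). ∠FUV = 111.5° gives UV at -0.7000° from the x-axis; with |UV| = 17.4, V = (27.90, 25.53). The perpendicularity gives VR at right angles to UV, so VR runs at -90.70°; with |VR| = 9.8, R = (27.78, 15.73). ∠VRA = 107.5° gives RA at -163.2° from the x-axis; with |RA| = 22.1, A = (6.626, 9.340). ∠RAH = 45.8° gives AH at 62.60° from the x-axis; with |AH| = 21.9, H = (16.70, 28.78). Then |VH| = |H − V| = 11.66.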